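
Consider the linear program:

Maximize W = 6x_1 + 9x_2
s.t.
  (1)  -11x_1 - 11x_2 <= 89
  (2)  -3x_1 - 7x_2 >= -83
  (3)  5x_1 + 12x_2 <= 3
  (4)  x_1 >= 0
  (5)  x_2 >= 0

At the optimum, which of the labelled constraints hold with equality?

(3) and (5)

Feasible corners and W = 6x_1 + 9x_2:
  (0, 1/4) → W = 9/4
  (3/5, 0) → W = 18/5
  (0, 0) → W = 0

The maximum is at (3/5, 0). Substituting into each constraint, equality holds for (3) and (5); the remaining constraints have slack.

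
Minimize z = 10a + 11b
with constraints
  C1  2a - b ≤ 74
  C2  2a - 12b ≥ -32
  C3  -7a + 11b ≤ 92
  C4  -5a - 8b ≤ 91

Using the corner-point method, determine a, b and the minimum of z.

Feasible corners and z = 10a + 11b:
  (460/11, 106/11) → z = 5766/11
  (167/7, -184/7) → z = -354/7
  (-376/31, 20/31) → z = -3540/31
  (-579/37, -59/37) → z = -6439/37

The optimum lies where -7a + 11b = 92 and -5a - 8b = 91.
Solving simultaneously gives a = -579/37, b = -59/37.

a = -579/37, b = -59/37, minimum z = -6439/37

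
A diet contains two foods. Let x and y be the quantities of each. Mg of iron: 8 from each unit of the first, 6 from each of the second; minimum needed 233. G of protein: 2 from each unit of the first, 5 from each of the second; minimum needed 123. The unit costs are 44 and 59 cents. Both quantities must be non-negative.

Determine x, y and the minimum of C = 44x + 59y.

Feasible corners and C = 44x + 59y:
  (0, 233/6) → C = 13747/6
  (123/2, 0) → C = 2706
  (61/4, 37/2) → C = 3525/2
The feasible region is unbounded (it extends along (0, 1), (1, 0)), but C strictly increases along every unbounded feasible direction, so there is no improving ray and the minimum is attained at a vertex.

The binding constraints are 8x + 6y = 233 and 2x + 5y = 123.
Solving simultaneously gives x = 61/4, y = 37/2.

x = 61/4, y = 37/2, minimum C = 3525/2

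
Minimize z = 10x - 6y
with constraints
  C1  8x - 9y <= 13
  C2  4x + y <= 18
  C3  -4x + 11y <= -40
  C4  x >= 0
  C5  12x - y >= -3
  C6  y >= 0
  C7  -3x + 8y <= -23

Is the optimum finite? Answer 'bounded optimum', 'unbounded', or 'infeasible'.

The boundaries y = 0 and -3x + 8y = -23 meet at (23/3, 0), but that point violates 8x - 9y ≤ 13. Every candidate vertex is excluded by some other constraint, so the feasible region is empty.

infeasible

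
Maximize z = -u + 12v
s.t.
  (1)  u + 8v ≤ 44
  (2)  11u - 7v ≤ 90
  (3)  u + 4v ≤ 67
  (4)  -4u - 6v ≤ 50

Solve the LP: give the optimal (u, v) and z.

The optimum lies where u + 8v = 44 and -4u - 6v = 50.
Solving simultaneously gives u = -332/13, v = 113/13.

u = -332/13, v = 113/13, maximum z = 1688/13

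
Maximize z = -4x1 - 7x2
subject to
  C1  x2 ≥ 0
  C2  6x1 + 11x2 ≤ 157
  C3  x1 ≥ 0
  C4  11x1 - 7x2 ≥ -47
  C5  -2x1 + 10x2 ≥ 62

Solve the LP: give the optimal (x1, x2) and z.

Vertices and z = -4x1 - 7x2:
  (582/163, 2009/163) → z = -16391/163
  (444/41, 343/41) → z = -4177/41
  (0, 47/7) → z = -47
  (0, 31/5) → z = -217/5

The binding constraints are x1 = 0 and -2x1 + 10x2 = 62.
Solving simultaneously gives x1 = 0, x2 = 31/5.

x1 = 0, x2 = 31/5, maximum z = -217/5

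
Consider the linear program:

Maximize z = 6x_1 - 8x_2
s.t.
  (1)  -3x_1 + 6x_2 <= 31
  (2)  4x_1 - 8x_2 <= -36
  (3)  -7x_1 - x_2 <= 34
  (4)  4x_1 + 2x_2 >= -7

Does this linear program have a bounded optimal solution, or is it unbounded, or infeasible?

unbounded

From the feasible point (-52/15, 103/30), moving in the direction (8, 4) keeps every constraint satisfied while z increases without bound.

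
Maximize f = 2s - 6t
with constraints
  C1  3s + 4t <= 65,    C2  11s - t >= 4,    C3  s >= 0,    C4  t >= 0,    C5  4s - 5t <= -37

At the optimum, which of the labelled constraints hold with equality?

Feasible corners and f = 2s - 6t:
  (81/47, 703/47) → f = -4056/47
  (177/31, 371/31) → f = -1872/31
  (19/17, 141/17) → f = -808/17

The maximum is at (19/17, 141/17). Substituting into each constraint, equality holds for C2 and C5; the remaining constraints have slack.

C2 and C5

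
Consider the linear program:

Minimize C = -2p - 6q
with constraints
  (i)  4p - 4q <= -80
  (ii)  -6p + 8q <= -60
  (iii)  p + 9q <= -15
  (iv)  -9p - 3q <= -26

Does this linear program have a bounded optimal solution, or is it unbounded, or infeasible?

The boundaries 4p - 4q = -80 and -6p + 8q = -60 meet at (-110, -90), but that point violates -9p - 3q ≤ -26. Every candidate vertex is excluded by some other constraint, so the feasible region is empty.

infeasible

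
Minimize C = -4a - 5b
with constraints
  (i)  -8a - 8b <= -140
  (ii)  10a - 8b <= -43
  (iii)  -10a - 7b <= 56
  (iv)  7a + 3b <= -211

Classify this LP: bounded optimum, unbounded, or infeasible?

From the feasible point (-1309/19, 1718/19), moving in the direction (-3, 7) keeps every constraint satisfied while C decreases without bound.

unbounded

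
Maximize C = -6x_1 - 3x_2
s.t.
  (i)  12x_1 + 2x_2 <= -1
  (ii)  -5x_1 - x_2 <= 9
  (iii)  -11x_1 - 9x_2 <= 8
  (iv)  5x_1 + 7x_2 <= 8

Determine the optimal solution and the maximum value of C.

The binding constraints are -5x_1 - x_2 = 9 and -11x_1 - 9x_2 = 8.
Solving simultaneously gives x_1 = -73/34, x_2 = 59/34.

x_1 = -73/34, x_2 = 59/34, maximum C = 261/34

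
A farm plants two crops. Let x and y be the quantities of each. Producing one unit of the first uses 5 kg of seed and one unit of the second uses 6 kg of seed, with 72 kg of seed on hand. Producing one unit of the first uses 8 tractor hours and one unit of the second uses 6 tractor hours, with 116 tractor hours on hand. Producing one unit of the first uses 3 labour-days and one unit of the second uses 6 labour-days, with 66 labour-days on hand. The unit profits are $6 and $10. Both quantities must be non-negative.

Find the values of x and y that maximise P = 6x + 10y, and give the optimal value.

x = 3, y = 19/2, maximum P = 113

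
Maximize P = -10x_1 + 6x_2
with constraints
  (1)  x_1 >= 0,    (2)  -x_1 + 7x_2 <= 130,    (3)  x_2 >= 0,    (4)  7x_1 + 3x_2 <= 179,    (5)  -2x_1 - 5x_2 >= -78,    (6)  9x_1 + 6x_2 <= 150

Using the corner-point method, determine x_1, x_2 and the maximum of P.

x_1 = 0, x_2 = 78/5, maximum P = 468/5

Vertices and P = -10x_1 + 6x_2:
  (0, 0) → P = 0
  (0, 78/5) → P = 468/5
  (50/3, 0) → P = -500/3
  (94/11, 134/11) → P = -136/11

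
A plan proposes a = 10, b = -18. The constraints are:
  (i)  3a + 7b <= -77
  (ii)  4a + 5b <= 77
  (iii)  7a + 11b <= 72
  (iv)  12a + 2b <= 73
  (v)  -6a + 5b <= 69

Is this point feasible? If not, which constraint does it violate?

not feasible — violates (iv)

Constraint (iv): 12a + 2b = 84, which is not ≤ 73. All other constraints are satisfied.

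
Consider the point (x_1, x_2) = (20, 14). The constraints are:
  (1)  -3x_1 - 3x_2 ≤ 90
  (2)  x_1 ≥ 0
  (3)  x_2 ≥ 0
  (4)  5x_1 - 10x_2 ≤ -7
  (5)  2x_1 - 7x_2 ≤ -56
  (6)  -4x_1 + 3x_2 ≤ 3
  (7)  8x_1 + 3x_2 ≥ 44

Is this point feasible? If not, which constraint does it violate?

feasible

(1): -102 ≤ 90 ✓
(2): 20 ≥ 0 ✓
(3): 14 ≥ 0 ✓
(4): -40 ≤ -7 ✓
(5): -58 ≤ -56 ✓
(6): -38 ≤ 3 ✓
(7): 202 ≥ 44 ✓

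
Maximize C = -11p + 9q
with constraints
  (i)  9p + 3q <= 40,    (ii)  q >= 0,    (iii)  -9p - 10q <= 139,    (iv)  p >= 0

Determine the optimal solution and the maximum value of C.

Vertices and C = -11p + 9q:
  (40/9, 0) → C = -440/9
  (0, 40/3) → C = 120
  (0, 0) → C = 0

The optimum lies where 9p + 3q = 40 and p = 0.
Solving simultaneously gives p = 0, q = 40/3.

p = 0, q = 40/3, maximum C = 120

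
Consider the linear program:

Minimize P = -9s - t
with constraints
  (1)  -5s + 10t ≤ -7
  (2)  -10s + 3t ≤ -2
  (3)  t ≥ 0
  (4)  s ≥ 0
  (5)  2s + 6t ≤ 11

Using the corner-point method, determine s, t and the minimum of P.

s = 11/2, t = 0, minimum P = -99/2

Extreme points and P = -9s - t:
  (7/5, 0) → P = -63/5
  (76/25, 41/50) → P = -1409/50
  (11/2, 0) → P = -99/2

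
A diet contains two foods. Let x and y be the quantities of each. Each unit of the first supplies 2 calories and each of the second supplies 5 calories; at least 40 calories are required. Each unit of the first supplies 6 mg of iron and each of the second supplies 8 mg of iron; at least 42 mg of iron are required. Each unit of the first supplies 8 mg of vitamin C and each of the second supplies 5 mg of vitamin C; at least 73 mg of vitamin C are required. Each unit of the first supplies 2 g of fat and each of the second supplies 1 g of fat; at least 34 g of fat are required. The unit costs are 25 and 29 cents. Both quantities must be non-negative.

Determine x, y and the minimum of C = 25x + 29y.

Extreme points and C = 25x + 29y:
  (0, 34) → C = 986
  (20, 0) → C = 500
  (65/4, 3/2) → C = 1799/4
The feasible region is unbounded (it extends along (0, 1), (1, 0)), but C strictly increases along every unbounded feasible direction, so there is no improving ray and the minimum is attained at a vertex.

The optimum lies where 2x + 5y = 40 and 2x + y = 34.
Solving simultaneously gives x = 65/4, y = 3/2.

x = 65/4, y = 3/2, minimum C = 1799/4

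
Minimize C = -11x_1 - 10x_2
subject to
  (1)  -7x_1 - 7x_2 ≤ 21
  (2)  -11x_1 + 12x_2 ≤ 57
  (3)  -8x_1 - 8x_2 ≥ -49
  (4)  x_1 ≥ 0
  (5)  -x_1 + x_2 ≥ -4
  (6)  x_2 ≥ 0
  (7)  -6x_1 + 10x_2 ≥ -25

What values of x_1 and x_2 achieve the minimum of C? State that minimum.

x_1 = 81/16, x_2 = 17/16, minimum C = -1061/16

Corner points and C = -11x_1 - 10x_2:
  (33/46, 995/184) → C = -5701/92
  (0, 19/4) → C = -95/2
  (81/16, 17/16) → C = -1061/16
  (0, 0) → C = 0
  (4, 0) → C = -44

The optimum lies where -8x_1 - 8x_2 = -49 and -x_1 + x_2 = -4.
Solving simultaneously gives x_1 = 81/16, x_2 = 17/16.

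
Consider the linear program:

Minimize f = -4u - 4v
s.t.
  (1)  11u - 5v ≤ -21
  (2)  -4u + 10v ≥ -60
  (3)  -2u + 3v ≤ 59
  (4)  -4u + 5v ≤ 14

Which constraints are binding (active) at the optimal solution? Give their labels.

Vertices and f = -4u - 4v:
  (-17/3, -124/15) → f = 836/15
  (-1, 2) → f = -4
  (-22, -74/5) → f = 736/5

The minimum is at (-1, 2). Substituting into each constraint, equality holds for (1) and (4); the remaining constraints have slack.

(1) and (4)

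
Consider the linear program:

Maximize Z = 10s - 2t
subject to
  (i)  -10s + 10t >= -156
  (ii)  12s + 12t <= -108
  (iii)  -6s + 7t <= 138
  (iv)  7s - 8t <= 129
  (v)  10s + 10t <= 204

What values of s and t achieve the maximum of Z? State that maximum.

s = 33/10, t = -123/10, maximum Z = 288/5

Vertices and Z = 10s - 2t:
  (33/10, -123/10) → Z = 288/5
  (-21/5, -99/5) → Z = -12/5
  (-201/13, 84/13) → Z = -2178/13
The feasible region is unbounded (it extends along (-8, -7), (-7, -6)), but Z strictly decreases along every unbounded feasible direction, so there is no improving ray and the maximum is attained at a vertex.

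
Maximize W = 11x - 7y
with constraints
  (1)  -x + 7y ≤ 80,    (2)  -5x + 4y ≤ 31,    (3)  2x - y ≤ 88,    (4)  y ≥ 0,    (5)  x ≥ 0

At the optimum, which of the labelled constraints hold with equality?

(3) and (4)

Feasible corners and W = 11x - 7y:
  (103/31, 369/31) → W = -1450/31
  (696/13, 248/13) → W = 5920/13
  (0, 31/4) → W = -217/4
  (44, 0) → W = 484
  (0, 0) → W = 0

The maximum is at (44, 0). Substituting into each constraint, equality holds for (3) and (4); the remaining constraints have slack.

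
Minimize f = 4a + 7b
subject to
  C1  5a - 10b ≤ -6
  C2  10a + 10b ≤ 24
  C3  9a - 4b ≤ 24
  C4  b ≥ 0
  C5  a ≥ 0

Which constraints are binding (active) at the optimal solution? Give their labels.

C1 and C5

Extreme points and f = 4a + 7b:
  (6/5, 6/5) → f = 66/5
  (0, 3/5) → f = 21/5
  (0, 12/5) → f = 84/5

The minimum is at (0, 3/5). Substituting into each constraint, equality holds for C1 and C5; the remaining constraints have slack.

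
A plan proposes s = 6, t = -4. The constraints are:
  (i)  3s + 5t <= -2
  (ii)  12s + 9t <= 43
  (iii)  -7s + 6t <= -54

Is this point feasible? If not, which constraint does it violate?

(i): -2 ≤ -2 ✓
(ii): 36 ≤ 43 ✓
(iii): -66 ≤ -54 ✓

feasible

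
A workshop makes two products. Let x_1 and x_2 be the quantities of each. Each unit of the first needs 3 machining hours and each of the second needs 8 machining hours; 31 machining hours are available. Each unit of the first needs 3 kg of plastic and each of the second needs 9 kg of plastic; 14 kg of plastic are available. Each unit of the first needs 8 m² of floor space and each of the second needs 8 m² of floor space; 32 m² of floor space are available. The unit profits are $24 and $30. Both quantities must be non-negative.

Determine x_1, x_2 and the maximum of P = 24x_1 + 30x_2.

Corner points and P = 24x_1 + 30x_2:
  (0, 0) → P = 0
  (0, 14/9) → P = 140/3
  (4, 0) → P = 96
  (11/3, 1/3) → P = 98

The optimum lies where 3x_1 + 9x_2 = 14 and 8x_1 + 8x_2 = 32.
Solving simultaneously gives x_1 = 11/3, x_2 = 1/3.

x_1 = 11/3, x_2 = 1/3, maximum P = 98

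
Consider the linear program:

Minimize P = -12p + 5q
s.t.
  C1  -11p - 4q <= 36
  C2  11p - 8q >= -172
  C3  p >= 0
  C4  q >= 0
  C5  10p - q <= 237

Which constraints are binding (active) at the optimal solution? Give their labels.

C4 and C5

Extreme points and P = -12p + 5q:
  (0, 43/2) → P = 215/2
  (2068/69, 4327/69) → P = -3181/69
  (0, 0) → P = 0
  (237/10, 0) → P = -1422/5

The minimum is at (237/10, 0). Substituting into each constraint, equality holds for C4 and C5; the remaining constraints have slack.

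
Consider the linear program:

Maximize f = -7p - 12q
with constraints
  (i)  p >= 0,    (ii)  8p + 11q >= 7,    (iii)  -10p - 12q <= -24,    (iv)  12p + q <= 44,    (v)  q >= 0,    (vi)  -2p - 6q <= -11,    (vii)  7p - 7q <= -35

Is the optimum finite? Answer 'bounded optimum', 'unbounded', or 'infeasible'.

bounded optimum

Extreme points and f = -7p - 12q:
  (0, 44) → f = -528
  (0, 5) → f = -60
  (3, 8) → f = -117
The feasible region has finitely many vertices and no improving ray; the maximum is -60 at (0, 5).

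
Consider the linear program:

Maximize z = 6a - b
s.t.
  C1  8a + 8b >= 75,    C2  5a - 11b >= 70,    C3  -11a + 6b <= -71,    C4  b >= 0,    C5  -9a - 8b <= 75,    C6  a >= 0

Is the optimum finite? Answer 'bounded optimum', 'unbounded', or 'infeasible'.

From the feasible point (14, 0), moving in the direction (11, 5) keeps every constraint satisfied while z increases without bound.

unbounded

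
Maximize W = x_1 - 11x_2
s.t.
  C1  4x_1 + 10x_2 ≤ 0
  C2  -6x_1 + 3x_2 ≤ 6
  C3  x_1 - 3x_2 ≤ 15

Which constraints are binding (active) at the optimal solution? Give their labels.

C2 and C3

Extreme points and W = x_1 - 11x_2:
  (-5/6, 1/3) → W = -9/2
  (75/11, -30/11) → W = 405/11
  (-21/5, -32/5) → W = 331/5

The maximum is at (-21/5, -32/5). Substituting into each constraint, equality holds for C2 and C3; the remaining constraints have slack.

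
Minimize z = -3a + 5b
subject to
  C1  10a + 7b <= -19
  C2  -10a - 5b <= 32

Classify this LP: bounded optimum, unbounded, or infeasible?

unbounded

From the feasible point (-129/20, 13/2), moving in the direction (5, -10) keeps every constraint satisfied while z decreases without bound.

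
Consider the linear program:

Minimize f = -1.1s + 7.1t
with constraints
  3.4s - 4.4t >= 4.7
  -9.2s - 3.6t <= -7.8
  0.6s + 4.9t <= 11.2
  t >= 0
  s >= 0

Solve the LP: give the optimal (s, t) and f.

s = 56/3, t = 0, minimum f = -308/15

Vertices and f = -1.1s + 7.1t:
  (7231/1930, 1763/965) → f = 177/20
  (47/34, 0) → f = -517/340
  (56/3, 0) → f = -308/15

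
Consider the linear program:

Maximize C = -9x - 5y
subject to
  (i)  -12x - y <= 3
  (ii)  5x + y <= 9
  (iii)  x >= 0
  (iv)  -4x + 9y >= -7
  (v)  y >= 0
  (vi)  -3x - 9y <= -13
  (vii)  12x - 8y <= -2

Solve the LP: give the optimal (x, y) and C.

x = 0, y = 13/9, maximum C = -65/9

Corner points and C = -9x - 5y:
  (0, 9) → C = -45
  (35/26, 59/26) → C = -305/13
  (0, 13/9) → C = -65/9
  (43/66, 27/22) → C = -12

The binding constraints are x = 0 and -3x - 9y = -13.
Solving simultaneously gives x = 0, y = 13/9.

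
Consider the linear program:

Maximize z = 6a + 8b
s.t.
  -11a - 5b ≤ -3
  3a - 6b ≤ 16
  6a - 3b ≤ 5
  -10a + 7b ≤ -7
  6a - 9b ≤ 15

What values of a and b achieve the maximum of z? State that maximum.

a = 7/6, b = 2/3, maximum z = 37/3

Feasible corners and z = 6a + 8b:
  (34/63, -37/63) → z = -92/63
  (56/127, -47/127) → z = -40/127
  (7/6, 2/3) → z = 37/3

The optimum lies where 6a - 3b = 5 and -10a + 7b = -7.
Solving simultaneously gives a = 7/6, b = 2/3.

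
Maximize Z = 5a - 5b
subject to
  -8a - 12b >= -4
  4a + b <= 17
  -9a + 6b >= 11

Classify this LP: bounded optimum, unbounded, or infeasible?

From the feasible point (-9/13, 31/39), moving in the direction (-6, -9) keeps every constraint satisfied while Z increases without bound.

unbounded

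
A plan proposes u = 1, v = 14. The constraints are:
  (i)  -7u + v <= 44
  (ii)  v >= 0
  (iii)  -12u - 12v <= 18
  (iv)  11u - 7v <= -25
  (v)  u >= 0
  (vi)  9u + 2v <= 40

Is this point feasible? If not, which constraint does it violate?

(i): 7 ≤ 44 ✓
(ii): 14 ≥ 0 ✓
(iii): -180 ≤ 18 ✓
(iv): -87 ≤ -25 ✓
(v): 1 ≥ 0 ✓
(vi): 37 ≤ 40 ✓

feasible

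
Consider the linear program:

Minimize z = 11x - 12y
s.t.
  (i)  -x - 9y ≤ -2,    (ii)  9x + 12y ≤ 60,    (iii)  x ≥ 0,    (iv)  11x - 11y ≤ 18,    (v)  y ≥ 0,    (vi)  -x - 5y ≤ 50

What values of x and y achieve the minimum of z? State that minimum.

x = 0, y = 5, minimum z = -60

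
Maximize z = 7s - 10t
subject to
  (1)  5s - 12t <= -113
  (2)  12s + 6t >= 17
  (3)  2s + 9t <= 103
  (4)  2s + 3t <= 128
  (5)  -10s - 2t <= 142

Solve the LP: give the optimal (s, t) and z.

Feasible corners and z = 7s - 10t:
  (-79/29, 1441/174) → z = -8864/87
  (73/23, 247/23) → z = -1959/23
  (-155/32, 601/48) → z = -15275/96

At the optimal vertex, 5s - 12t = -113 and 2s + 9t = 103.
Solving simultaneously gives s = 73/23, t = 247/23.

s = 73/23, t = 247/23, maximum z = -1959/23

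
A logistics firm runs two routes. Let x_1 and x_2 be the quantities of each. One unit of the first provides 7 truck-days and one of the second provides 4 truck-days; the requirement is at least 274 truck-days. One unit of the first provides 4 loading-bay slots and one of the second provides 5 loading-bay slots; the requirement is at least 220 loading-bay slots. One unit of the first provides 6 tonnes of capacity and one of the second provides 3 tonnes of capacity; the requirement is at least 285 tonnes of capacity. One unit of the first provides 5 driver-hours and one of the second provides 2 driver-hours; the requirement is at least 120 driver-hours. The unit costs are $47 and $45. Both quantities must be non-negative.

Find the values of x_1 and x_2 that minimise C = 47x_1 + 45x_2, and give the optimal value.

x_1 = 85/2, x_2 = 10, minimum C = 4895/2

The feasible region is unbounded (it extends along (0, 1), (1, 0)), but C strictly increases along every unbounded feasible direction, so there is no improving ray and the minimum is attained at a vertex.

The binding constraints are 4x_1 + 5x_2 = 220 and 6x_1 + 3x_2 = 285.
Solving simultaneously gives x_1 = 85/2, x_2 = 10.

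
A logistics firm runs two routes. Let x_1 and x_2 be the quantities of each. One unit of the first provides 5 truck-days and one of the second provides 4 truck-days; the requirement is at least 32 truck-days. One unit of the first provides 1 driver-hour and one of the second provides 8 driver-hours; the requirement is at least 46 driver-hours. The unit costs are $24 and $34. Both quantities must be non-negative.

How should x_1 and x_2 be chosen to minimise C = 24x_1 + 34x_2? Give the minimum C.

The feasible region is unbounded (it extends along (0, 1), (1, 0)), but C strictly increases along every unbounded feasible direction, so there is no improving ray and the minimum is attained at a vertex.

x_1 = 2, x_2 = 11/2, minimum C = 235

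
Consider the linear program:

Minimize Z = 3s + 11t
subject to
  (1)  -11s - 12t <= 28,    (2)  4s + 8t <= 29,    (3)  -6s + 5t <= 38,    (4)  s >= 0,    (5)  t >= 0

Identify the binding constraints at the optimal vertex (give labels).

(4) and (5)

Extreme points and Z = 3s + 11t:
  (0, 29/8) → Z = 319/8
  (29/4, 0) → Z = 87/4
  (0, 0) → Z = 0

The minimum is at (0, 0). Substituting into each constraint, equality holds for (4) and (5); the remaining constraints have slack.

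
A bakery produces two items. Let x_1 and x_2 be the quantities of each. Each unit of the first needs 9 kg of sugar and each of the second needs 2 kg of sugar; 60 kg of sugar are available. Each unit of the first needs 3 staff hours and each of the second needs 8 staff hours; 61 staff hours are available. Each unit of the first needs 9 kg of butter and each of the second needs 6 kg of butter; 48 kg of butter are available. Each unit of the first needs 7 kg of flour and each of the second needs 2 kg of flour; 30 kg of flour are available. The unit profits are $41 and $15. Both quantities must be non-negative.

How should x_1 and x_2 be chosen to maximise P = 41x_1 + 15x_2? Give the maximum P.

Extreme points and P = 41x_1 + 15x_2:
  (0, 0) → P = 0
  (0, 61/8) → P = 915/8
  (30/7, 0) → P = 1230/7
  (1/3, 15/2) → P = 757/6
  (7/2, 11/4) → P = 739/4

The optimum lies where 9x_1 + 6x_2 = 48 and 7x_1 + 2x_2 = 30.
Solving simultaneously gives x_1 = 7/2, x_2 = 11/4.

x_1 = 7/2, x_2 = 11/4, maximum P = 739/4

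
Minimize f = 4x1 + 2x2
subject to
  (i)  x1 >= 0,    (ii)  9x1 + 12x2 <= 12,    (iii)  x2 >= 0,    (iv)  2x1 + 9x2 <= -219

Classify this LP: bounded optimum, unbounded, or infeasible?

infeasible

The boundaries x1 = 0 and 9x1 + 12x2 = 12 meet at (0, 1), but that point violates 2x1 + 9x2 ≤ -219. Every candidate vertex is excluded by some other constraint, so the feasible region is empty.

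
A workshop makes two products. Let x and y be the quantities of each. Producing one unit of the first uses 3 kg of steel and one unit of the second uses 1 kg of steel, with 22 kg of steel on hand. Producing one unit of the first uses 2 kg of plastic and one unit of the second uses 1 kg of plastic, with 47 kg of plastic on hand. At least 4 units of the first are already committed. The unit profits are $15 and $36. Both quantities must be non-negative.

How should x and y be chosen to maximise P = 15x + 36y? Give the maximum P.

Extreme points and P = 15x + 36y:
  (22/3, 0) → P = 110
  (4, 0) → P = 60
  (4, 10) → P = 420

The binding constraints are 3x + y = 22 and x = 4.
Solving simultaneously gives x = 4, y = 10.

x = 4, y = 10, maximum P = 420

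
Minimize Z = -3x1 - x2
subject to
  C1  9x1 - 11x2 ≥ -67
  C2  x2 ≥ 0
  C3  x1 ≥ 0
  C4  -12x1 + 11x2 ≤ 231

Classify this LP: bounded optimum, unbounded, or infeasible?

unbounded

From the feasible point (0, 67/11), moving in the direction (11, 9) keeps every constraint satisfied while Z decreases without bound.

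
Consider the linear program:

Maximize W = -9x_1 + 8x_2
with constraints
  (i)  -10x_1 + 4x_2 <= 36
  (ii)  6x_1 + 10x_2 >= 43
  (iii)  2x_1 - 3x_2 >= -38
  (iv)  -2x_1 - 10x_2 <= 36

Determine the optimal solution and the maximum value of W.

x_1 = 2, x_2 = 14, maximum W = 94

Extreme points and W = -9x_1 + 8x_2:
  (-47/31, 323/62) → W = 1715/31
  (2, 14) → W = 94
  (79/4, -151/20) → W = -4763/20
The feasible region is unbounded (it extends along (5, -1), (3, 2)), but W strictly decreases along every unbounded feasible direction, so there is no improving ray and the maximum is attained at a vertex.

The binding constraints are -10x_1 + 4x_2 = 36 and 2x_1 - 3x_2 = -38.
Solving simultaneously gives x_1 = 2, x_2 = 14.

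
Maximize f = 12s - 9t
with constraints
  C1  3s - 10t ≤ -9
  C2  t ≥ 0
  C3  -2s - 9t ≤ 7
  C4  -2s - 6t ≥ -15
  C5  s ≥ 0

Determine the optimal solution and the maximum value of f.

s = 48/19, t = 63/38, maximum f = 585/38

Vertices and f = 12s - 9t:
  (48/19, 63/38) → f = 585/38
  (0, 9/10) → f = -81/10
  (0, 5/2) → f = -45/2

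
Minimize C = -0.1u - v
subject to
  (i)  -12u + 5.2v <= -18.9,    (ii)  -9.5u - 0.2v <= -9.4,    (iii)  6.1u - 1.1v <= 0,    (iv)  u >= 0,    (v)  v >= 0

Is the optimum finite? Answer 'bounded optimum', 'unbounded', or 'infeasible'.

infeasible

The boundaries -12u + 5.2v = -18.9 and v = 0 meet at (1.575, 0), but that point violates 6.1u - 1.1v ≤ 0. Every candidate vertex is excluded by some other constraint, so the feasible region is empty.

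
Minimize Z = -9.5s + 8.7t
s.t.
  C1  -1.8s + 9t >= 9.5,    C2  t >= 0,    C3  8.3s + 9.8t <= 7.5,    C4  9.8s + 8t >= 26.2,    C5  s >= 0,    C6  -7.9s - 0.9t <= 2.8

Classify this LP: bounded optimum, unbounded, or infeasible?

infeasible

The boundaries -1.8s + 9t = 9.5 and 9.8s + 8t = 26.2 meet at (799/513, 7013/5130), but that point violates 8.3s + 9.8t ≤ 7.5. Every candidate vertex is excluded by some other constraint, so the feasible region is empty.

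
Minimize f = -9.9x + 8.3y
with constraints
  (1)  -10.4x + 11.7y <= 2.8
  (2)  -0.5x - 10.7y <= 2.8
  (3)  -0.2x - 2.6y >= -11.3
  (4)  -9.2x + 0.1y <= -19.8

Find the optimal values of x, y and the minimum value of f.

x = 4273/28, y = -207/28, minimum f = -55026/35

Feasible corners and f = -9.9x + 8.3y:
  (961/226, 5904/1469) → f = -256743/29380
  (11597/5330, 5792/2665) → f = -186631/53300
  (4273/28, -207/28) → f = -55026/35
  (21158/9849, -3566/9849) → f = -239062/9849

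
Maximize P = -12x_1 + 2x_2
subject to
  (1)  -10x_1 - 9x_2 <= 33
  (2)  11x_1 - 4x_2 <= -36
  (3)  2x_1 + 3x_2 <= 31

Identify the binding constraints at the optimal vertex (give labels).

(1) and (3)

Corner points and P = -12x_1 + 2x_2:
  (-456/139, -3/139) → P = 5466/139
  (-63/2, 94/3) → P = 1322/3
  (16/41, 413/41) → P = 634/41

The maximum is at (-63/2, 94/3). Substituting into each constraint, equality holds for (1) and (3); the remaining constraints have slack.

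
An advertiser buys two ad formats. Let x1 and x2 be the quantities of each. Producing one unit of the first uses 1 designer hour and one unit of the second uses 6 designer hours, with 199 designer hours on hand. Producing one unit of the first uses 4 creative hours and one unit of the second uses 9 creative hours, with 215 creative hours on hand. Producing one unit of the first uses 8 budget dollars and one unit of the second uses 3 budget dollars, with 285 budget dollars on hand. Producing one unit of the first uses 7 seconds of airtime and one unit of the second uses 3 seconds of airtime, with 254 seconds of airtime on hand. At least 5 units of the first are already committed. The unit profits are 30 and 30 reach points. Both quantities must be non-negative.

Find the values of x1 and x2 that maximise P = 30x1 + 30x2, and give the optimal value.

Corner points and P = 30x1 + 30x2:
  (285/8, 0) → P = 4275/4
  (5, 0) → P = 150
  (32, 29/3) → P = 1250
  (5, 65/3) → P = 800

At the optimal vertex, 4x1 + 9x2 = 215 and 8x1 + 3x2 = 285.
Solving simultaneously gives x1 = 32, x2 = 29/3.

x1 = 32, x2 = 29/3, maximum P = 1250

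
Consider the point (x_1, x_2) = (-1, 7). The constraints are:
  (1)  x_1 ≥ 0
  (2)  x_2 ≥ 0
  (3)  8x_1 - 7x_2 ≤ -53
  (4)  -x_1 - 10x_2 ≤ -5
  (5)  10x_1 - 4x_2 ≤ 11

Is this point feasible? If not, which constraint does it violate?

not feasible — violates (1)

Constraint (1): x_1 = -1, which is not ≥ 0. All other constraints are satisfied.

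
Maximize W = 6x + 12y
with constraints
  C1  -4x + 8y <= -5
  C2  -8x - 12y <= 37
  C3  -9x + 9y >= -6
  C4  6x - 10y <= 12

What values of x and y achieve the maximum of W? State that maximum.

x = 1/12, y = -7/12, maximum W = -13/2

Extreme points and W = 6x + 12y:
  (-59/28, -47/28) → W = -459/14
  (1/12, -7/12) → W = -13/2
  (-113/76, -159/76) → W = -1293/38
  (-4/3, -2) → W = -32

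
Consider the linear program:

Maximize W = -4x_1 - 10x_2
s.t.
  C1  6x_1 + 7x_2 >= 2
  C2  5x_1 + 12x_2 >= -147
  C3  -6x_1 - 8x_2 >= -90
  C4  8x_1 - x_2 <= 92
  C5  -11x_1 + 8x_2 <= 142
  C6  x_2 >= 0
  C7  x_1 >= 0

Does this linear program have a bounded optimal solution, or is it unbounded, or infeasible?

bounded optimum

Feasible corners and W = -4x_1 - 10x_2:
  (1/3, 0) → W = -4/3
  (0, 2/7) → W = -20/7
  (59/5, 12/5) → W = -356/5
  (0, 45/4) → W = -225/2
  (23/2, 0) → W = -46
The feasible region has finitely many vertices and no improving ray; the maximum is -4/3 at (1/3, 0).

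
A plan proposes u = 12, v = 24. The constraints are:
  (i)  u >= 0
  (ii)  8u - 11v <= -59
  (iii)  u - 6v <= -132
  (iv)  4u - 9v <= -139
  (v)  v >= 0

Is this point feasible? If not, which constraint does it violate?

feasible

(i): 12 ≥ 0 ✓
(ii): -168 ≤ -59 ✓
(iii): -132 ≤ -132 ✓
(iv): -168 ≤ -139 ✓
(v): 24 ≥ 0 ✓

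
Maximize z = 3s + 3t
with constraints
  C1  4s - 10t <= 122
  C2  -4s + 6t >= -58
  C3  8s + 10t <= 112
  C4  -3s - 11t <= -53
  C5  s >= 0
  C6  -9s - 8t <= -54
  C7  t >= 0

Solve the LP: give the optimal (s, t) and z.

Vertices and z = 3s + 3t:
  (351/29, 44/29) → z = 1185/29
  (0, 56/5) → z = 168/5
  (34/15, 21/5) → z = 97/5
  (0, 27/4) → z = 81/4

s = 351/29, t = 44/29, maximum z = 1185/29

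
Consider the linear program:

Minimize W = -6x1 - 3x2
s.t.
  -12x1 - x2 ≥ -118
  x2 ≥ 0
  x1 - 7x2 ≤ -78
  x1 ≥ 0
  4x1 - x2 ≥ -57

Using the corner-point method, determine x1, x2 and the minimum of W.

x1 = 61/16, x2 = 289/4, minimum W = -1917/8

Corner points and W = -6x1 - 3x2:
  (44/5, 62/5) → W = -90
  (61/16, 289/4) → W = -1917/8
  (0, 78/7) → W = -234/7
  (0, 57) → W = -171

The optimum lies where -12x1 - x2 = -118 and 4x1 - x2 = -57.
Solving simultaneously gives x1 = 61/16, x2 = 289/4.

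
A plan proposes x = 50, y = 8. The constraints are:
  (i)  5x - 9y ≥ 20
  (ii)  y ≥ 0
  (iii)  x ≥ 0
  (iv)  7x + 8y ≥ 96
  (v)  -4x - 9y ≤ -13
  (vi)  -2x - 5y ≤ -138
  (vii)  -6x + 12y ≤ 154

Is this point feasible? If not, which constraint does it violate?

(i): 178 ≥ 20 ✓
(ii): 8 ≥ 0 ✓
(iii): 50 ≥ 0 ✓
(iv): 414 ≥ 96 ✓
(v): -272 ≤ -13 ✓
(vi): -140 ≤ -138 ✓
(vii): -204 ≤ 154 ✓

feasible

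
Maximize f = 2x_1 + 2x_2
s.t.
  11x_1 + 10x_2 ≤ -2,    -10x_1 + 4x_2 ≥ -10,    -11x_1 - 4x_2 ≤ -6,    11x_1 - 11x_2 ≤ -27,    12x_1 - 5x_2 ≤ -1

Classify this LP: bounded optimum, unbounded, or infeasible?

The boundaries 11x_1 + 10x_2 = -2 and 11x_1 - 11x_2 = -27 meet at (-292/231, 25/21), but that point violates -11x_1 - 4x_2 ≤ -6. Every candidate vertex is excluded by some other constraint, so the feasible region is empty.

infeasible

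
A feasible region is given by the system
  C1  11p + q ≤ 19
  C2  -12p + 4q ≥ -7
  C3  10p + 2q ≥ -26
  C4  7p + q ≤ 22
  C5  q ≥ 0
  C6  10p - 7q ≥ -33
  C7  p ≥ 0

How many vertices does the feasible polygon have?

Intersecting each pair of boundary lines and keeping only the points that satisfy every inequality leaves:
  (83/56, 151/56)
  (100/87, 553/87)
  (7/12, 0)
  (0, 0)
  (0, 33/7)

5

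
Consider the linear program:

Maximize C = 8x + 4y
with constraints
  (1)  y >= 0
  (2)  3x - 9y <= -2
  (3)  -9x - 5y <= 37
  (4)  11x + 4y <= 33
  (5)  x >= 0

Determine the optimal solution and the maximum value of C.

x = 0, y = 33/4, maximum C = 33

Extreme points and C = 8x + 4y:
  (289/111, 121/111) → C = 932/37
  (0, 2/9) → C = 8/9
  (0, 33/4) → C = 33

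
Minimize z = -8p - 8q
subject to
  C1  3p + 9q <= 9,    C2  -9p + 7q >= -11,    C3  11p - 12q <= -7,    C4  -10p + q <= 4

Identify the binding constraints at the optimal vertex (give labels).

C1 and C3

Extreme points and z = -8p - 8q:
  (1/3, 8/9) → z = -88/9
  (-9/31, 34/31) → z = -200/31
  (-41/109, 26/109) → z = 120/109

The minimum is at (1/3, 8/9). Substituting into each constraint, equality holds for C1 and C3; the remaining constraints have slack.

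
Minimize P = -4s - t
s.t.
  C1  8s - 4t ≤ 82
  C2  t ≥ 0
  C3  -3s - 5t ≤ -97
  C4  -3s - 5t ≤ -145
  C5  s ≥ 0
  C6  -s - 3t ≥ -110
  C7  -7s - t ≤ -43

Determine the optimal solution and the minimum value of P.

Feasible corners and P = -4s - t:
  (495/26, 457/26) → P = -2437/26
  (49/2, 57/2) → P = -253/2
  (35/16, 443/16) → P = -583/16
  (19/20, 727/20) → P = -803/20

The binding constraints are 8s - 4t = 82 and -s - 3t = -110.
Solving simultaneously gives s = 49/2, t = 57/2.

s = 49/2, t = 57/2, minimum P = -253/2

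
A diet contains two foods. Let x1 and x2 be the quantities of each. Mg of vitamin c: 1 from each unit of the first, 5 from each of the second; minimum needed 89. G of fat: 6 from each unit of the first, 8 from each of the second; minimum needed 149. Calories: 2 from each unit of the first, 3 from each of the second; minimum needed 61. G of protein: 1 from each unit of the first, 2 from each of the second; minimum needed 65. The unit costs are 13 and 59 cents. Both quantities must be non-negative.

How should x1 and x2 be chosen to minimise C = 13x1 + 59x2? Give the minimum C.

Vertices and C = 13x1 + 59x2:
  (0, 65/2) → C = 3835/2
  (89, 0) → C = 1157
  (49, 8) → C = 1109
The feasible region is unbounded (it extends along (0, 1), (1, 0)), but C strictly increases along every unbounded feasible direction, so there is no improving ray and the minimum is attained at a vertex.

At the optimal vertex, x1 + 5x2 = 89 and x1 + 2x2 = 65.
Solving simultaneously gives x1 = 49, x2 = 8.

x1 = 49, x2 = 8, minimum C = 1109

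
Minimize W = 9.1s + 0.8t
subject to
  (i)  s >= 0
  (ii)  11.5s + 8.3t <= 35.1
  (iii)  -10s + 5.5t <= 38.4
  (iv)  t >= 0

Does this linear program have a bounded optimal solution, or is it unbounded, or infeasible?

Feasible corners and W = 9.1s + 0.8t:
  (0, 351/83) → W = 1404/415
  (0, 0) → W = 0
  (351/115, 0) → W = 31941/1150
The feasible region has finitely many vertices and no improving ray; the minimum is 0 at (0, 0).

bounded optimum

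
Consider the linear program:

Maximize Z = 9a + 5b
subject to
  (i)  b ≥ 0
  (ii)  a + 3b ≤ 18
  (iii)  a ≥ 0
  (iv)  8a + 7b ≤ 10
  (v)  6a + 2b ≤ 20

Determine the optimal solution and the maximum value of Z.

Feasible corners and Z = 9a + 5b:
  (0, 0) → Z = 0
  (5/4, 0) → Z = 45/4
  (0, 10/7) → Z = 50/7

a = 5/4, b = 0, maximum Z = 45/4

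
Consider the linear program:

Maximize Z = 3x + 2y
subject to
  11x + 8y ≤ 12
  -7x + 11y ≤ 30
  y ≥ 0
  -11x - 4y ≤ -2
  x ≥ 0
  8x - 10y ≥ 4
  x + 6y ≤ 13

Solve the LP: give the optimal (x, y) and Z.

x = 12/11, y = 0, maximum Z = 36/11

Vertices and Z = 3x + 2y:
  (12/11, 0) → Z = 36/11
  (76/87, 26/87) → Z = 280/87
  (1/2, 0) → Z = 3/2

The binding constraints are 11x + 8y = 12 and y = 0.
Solving simultaneously gives x = 12/11, y = 0.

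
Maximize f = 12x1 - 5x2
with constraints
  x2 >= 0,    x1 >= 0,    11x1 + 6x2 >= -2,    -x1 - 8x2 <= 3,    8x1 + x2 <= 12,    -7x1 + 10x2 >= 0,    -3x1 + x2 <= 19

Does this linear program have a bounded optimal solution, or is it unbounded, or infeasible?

bounded optimum

Feasible corners and f = 12x1 - 5x2:
  (0, 0) → f = 0
  (0, 12) → f = -60
  (40/29, 28/29) → f = 340/29
The feasible region has finitely many vertices and no improving ray; the maximum is 340/29 at (40/29, 28/29).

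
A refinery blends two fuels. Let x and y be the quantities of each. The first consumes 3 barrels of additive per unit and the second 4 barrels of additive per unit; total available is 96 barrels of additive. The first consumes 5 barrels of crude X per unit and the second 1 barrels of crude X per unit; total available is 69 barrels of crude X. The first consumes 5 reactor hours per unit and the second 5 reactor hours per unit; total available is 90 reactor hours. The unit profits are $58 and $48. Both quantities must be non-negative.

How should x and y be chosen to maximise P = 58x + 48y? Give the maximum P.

x = 51/4, y = 21/4, maximum P = 1983/2

Vertices and P = 58x + 48y:
  (0, 0) → P = 0
  (0, 18) → P = 864
  (69/5, 0) → P = 4002/5
  (51/4, 21/4) → P = 1983/2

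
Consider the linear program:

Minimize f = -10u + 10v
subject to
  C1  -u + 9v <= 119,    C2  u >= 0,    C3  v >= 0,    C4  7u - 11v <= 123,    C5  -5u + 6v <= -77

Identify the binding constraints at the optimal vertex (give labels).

C1 and C4

Extreme points and f = -10u + 10v:
  (604/13, 239/13) → f = -3650/13
  (469/13, 224/13) → f = -2450/13
  (123/7, 0) → f = -1230/7
  (77/5, 0) → f = -154

The minimum is at (604/13, 239/13). Substituting into each constraint, equality holds for C1 and C4; the remaining constraints have slack.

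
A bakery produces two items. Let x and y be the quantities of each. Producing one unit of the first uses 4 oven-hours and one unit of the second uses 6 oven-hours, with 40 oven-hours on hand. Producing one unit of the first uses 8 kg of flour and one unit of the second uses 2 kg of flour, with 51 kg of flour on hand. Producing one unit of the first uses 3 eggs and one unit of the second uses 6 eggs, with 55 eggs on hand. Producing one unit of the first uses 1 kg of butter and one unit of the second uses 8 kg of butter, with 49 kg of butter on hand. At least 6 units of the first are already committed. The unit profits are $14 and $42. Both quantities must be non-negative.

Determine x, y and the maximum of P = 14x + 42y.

Extreme points and P = 14x + 42y:
  (51/8, 0) → P = 357/4
  (6, 0) → P = 84
  (6, 3/2) → P = 147

The binding constraints are 8x + 2y = 51 and x = 6.
Solving simultaneously gives x = 6, y = 3/2.

x = 6, y = 3/2, maximum P = 147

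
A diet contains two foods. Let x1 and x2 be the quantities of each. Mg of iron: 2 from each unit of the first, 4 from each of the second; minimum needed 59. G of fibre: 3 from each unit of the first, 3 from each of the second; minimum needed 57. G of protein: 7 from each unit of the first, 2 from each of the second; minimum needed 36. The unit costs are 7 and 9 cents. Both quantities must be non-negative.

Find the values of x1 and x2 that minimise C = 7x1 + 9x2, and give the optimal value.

The feasible region is unbounded (it extends along (0, 1), (1, 0)), but C strictly increases along every unbounded feasible direction, so there is no improving ray and the minimum is attained at a vertex.

x1 = 17/2, x2 = 21/2, minimum C = 154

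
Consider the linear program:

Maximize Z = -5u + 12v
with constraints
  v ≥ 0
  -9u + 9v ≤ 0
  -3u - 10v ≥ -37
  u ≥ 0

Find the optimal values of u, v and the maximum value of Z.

Feasible corners and Z = -5u + 12v:
  (0, 0) → Z = 0
  (37/3, 0) → Z = -185/3
  (37/13, 37/13) → Z = 259/13

At the optimal vertex, -9u + 9v = 0 and -3u - 10v = -37.
Solving simultaneously gives u = 37/13, v = 37/13.

u = 37/13, v = 37/13, maximum Z = 259/13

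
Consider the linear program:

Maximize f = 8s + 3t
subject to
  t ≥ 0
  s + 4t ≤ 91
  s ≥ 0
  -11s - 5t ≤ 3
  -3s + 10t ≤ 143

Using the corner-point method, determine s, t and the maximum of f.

s = 91, t = 0, maximum f = 728

Vertices and f = 8s + 3t:
  (91, 0) → f = 728
  (0, 0) → f = 0
  (169/11, 208/11) → f = 1976/11
  (0, 143/10) → f = 429/10

The optimum lies where t = 0 and s + 4t = 91.
Solving simultaneously gives s = 91, t = 0.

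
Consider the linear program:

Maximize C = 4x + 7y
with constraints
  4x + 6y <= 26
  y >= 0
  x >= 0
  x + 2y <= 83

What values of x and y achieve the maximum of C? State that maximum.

The optimum lies where 4x + 6y = 26 and x = 0.
Solving simultaneously gives x = 0, y = 13/3.

x = 0, y = 13/3, maximum C = 91/3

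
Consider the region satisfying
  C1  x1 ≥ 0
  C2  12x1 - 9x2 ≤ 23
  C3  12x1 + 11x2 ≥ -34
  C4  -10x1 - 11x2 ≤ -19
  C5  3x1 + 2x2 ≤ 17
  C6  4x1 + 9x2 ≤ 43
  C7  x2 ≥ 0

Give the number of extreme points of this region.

Pairwise boundary intersections that survive every other constraint:
  (0, 19/11)
  (0, 43/9)
  (199/51, 45/17)
  (23/12, 0)
  (19/10, 0)
  (67/19, 61/19)

6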